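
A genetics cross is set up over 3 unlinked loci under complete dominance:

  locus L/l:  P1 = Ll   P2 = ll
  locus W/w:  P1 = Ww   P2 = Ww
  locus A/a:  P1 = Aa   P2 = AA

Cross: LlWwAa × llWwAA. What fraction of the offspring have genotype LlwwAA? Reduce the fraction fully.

LlWwAa gametes: LWA×1, LWa×1, LwA×1, Lwa×1, lWA×1, lWa×1, lwA×1, lwa×1
llWwAA gametes: lWA×4, lwA×4
LlWwAa×llWwAA grid (8·8=64): LlWWAA=4 LlWWAa=4 LlWwAA=8 LlWwAa=8 LlwwAA=4 LlwwAa=4 llWWAA=4 llWWAa=4 llWwAA=8 llWwAa=8 llwwAA=4 llwwAa=4
LlwwAA hits 4/64; gcd=4; 4÷4/64÷4 = 1/16

P(LlwwAA) = 1/16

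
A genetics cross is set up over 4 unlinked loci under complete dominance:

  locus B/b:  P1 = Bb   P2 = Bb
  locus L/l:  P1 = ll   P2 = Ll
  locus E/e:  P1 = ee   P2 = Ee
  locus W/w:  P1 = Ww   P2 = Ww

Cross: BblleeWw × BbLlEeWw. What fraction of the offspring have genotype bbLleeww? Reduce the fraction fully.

BblleeWw gametes: BleW×4, Blew×4, bleW×4, blew×4
BbLlEeWw gametes: BLEW×1, BLEw×1, BLeW×1, BLew×1, BlEW×1, BlEw×1, BleW×1, Blew×1, bLEW×1, bLEw×1, bLeW×1, bLew×1, blEW×1, blEw×1, bleW×1, blew×1
BblleeWw×BbLlEeWw grid (16·16=256): BBLlEeWW=4 BBLlEeWw=8 BBLlEeww=4 BBLleeWW=4 BBLleeWw=8 BBLleeww=4 BBllEeWW=4 BBllEeWw=8 BBllEeww=4 BBlleeWW=4 BBlleeWw=8 BBlleeww=4 BbLlEeWW=8 BbLlEeWw=16 BbLlEeww=8 BbLleeWW=8 BbLleeWw=16 BbLleeww=8 BbllEeWW=8 BbllEeWw=16 BbllEeww=8 BblleeWW=8 BblleeWw=16 Bblleeww=8 bbLlEeWW=4 bbLlEeWw=8 bbLlEeww=4 bbLleeWW=4 bbLleeWw=8 bbLleeww=4 bbllEeWW=4 bbllEeWw=8 bbllEeww=4 bblleeWW=4 bblleeWw=8 bblleeww=4
bbLleeww hits 4/256; gcd=4; 4÷4/256÷4 = 1/64

P(bbLleeww) = 1/64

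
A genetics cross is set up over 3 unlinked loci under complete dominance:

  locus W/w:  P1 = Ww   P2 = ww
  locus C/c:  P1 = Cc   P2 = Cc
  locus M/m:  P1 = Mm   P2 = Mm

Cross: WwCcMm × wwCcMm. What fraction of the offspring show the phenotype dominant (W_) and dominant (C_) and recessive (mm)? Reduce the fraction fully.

WwCcMm gametes: WCM×1, WCm×1, WcM×1, Wcm×1, wCM×1, wCm×1, wcM×1, wcm×1
wwCcMm gametes: wCM×2, wCm×2, wcM×2, wcm×2
WwCcMm×wwCcMm grid (8·8=64): WwCCMM=2 WwCCMm=4 WwCCmm=2 WwCcMM=4 WwCcMm=8 WwCcmm=4 WwccMM=2 WwccMm=4 Wwccmm=2 wwCCMM=2 wwCCMm=4 wwCCmm=2 wwCcMM=4 wwCcMm=8 wwCcmm=4 wwccMM=2 wwccMm=4 wwccmm=2
W_ C_ mm hits 6/64; gcd=2; 6÷2/64÷2 = 3/32

P(W_ C_ mm) = 3/32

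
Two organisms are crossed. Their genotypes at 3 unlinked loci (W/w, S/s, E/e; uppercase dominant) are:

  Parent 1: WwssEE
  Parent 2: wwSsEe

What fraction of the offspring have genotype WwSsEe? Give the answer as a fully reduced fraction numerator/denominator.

WwssEE gametes: WsE×4, wsE×4
wwSsEe gametes: wSE×2, wSe×2, wsE×2, wse×2
WwssEE×wwSsEe grid (8·8=64): WwSsEE=8 WwSsEe=8 WwssEE=8 WwssEe=8 wwSsEE=8 wwSsEe=8 wwssEE=8 wwssEe=8
WwSsEe hits 8/64; gcd=8; 8÷8/64÷8 = 1/8

P(WwSsEe) = 1/8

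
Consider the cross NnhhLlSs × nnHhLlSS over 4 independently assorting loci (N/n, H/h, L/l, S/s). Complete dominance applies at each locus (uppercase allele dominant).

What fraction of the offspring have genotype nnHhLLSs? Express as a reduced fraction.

P(nnHhLLSs) = 1/32

NnhhLlSs gametes: NhLS×2, NhLs×2, NhlS×2, Nhls×2, nhLS×2, nhLs×2, nhlS×2, nhls×2
nnHhLlSS gametes: nHLS×4, nHlS×4, nhLS×4, nhlS×4
NnhhLlSs×nnHhLlSS grid (16·16=256): NnHhLLSS=8 NnHhLLSs=8 NnHhLlSS=16 NnHhLlSs=16 NnHhllSS=8 NnHhllSs=8 NnhhLLSS=8 NnhhLLSs=8 NnhhLlSS=16 NnhhLlSs=16 NnhhllSS=8 NnhhllSs=8 nnHhLLSS=8 nnHhLLSs=8 nnHhLlSS=16 nnHhLlSs=16 nnHhllSS=8 nnHhllSs=8 nnhhLLSS=8 nnhhLLSs=8 nnhhLlSS=16 nnhhLlSs=16 nnhhllSS=8 nnhhllSs=8
nnHhLLSs hits 8/256; gcd=8; 8÷8/256÷8 = 1/32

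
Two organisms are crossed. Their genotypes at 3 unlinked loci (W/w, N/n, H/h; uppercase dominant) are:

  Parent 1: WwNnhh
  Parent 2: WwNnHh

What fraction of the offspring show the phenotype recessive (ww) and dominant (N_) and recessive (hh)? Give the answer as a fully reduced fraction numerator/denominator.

WwNnhh gametes: WNh×2, Wnh×2, wNh×2, wnh×2
WwNnHh gametes: WNH×1, WNh×1, WnH×1, Wnh×1, wNH×1, wNh×1, wnH×1, wnh×1
WwNnhh×WwNnHh grid (8·8=64): WWNNHh=2 WWNNhh=2 WWNnHh=4 WWNnhh=4 WWnnHh=2 WWnnhh=2 WwNNHh=4 WwNNhh=4 WwNnHh=8 WwNnhh=8 WwnnHh=4 Wwnnhh=4 wwNNHh=2 wwNNhh=2 wwNnHh=4 wwNnhh=4 wwnnHh=2 wwnnhh=2
ww N_ hh hits 6/64; gcd=2; 6÷2/64÷2 = 3/32

P(ww N_ hh) = 3/32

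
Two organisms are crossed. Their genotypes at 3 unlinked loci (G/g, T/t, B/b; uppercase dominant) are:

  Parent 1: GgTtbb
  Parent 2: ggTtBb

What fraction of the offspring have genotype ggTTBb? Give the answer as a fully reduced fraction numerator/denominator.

P(ggTTBb) = 1/16

GgTtbb gametes: GTb×2, Gtb×2, gTb×2, gtb×2
ggTtBb gametes: gTB×2, gTb×2, gtB×2, gtb×2
GgTtbb×ggTtBb grid (8·8=64): GgTTBb=4 GgTTbb=4 GgTtBb=8 GgTtbb=8 GgttBb=4 Ggttbb=4 ggTTBb=4 ggTTbb=4 ggTtBb=8 ggTtbb=8 ggttBb=4 ggttbb=4
ggTTBb hits 4/64; gcd=4; 4÷4/64÷4 = 1/16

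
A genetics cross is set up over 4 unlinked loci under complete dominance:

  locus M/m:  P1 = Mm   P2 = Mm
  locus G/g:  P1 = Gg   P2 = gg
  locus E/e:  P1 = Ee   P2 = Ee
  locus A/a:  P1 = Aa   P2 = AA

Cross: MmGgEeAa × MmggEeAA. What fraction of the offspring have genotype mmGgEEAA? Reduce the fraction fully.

P(mmGgEEAA) = 1/64

MmGgEeAa gametes: MGEA×1, MGEa×1, MGeA×1, MGea×1, MgEA×1, MgEa×1, MgeA×1, Mgea×1, mGEA×1, mGEa×1, mGeA×1, mGea×1, mgEA×1, mgEa×1, mgeA×1, mgea×1
MmggEeAA gametes: MgEA×4, MgeA×4, mgEA×4, mgeA×4
MmGgEeAa×MmggEeAA grid (16·16=256): MMGgEEAA=4 MMGgEEAa=4 MMGgEeAA=8 MMGgEeAa=8 MMGgeeAA=4 MMGgeeAa=4 MMggEEAA=4 MMggEEAa=4 MMggEeAA=8 MMggEeAa=8 MMggeeAA=4 MMggeeAa=4 MmGgEEAA=8 MmGgEEAa=8 MmGgEeAA=16 MmGgEeAa=16 MmGgeeAA=8 MmGgeeAa=8 MmggEEAA=8 MmggEEAa=8 MmggEeAA=16 MmggEeAa=16 MmggeeAA=8 MmggeeAa=8 mmGgEEAA=4 mmGgEEAa=4 mmGgEeAA=8 mmGgEeAa=8 mmGgeeAA=4 mmGgeeAa=4 mmggEEAA=4 mmggEEAa=4 mmggEeAA=8 mmggEeAa=8 mmggeeAA=4 mmggeeAa=4
mmGgEEAA hits 4/256; gcd=4; 4÷4/256÷4 = 1/64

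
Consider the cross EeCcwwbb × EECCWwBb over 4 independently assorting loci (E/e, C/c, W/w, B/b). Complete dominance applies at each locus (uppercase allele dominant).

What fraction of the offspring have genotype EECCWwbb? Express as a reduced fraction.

EeCcwwbb gametes: ECwb×4, Ecwb×4, eCwb×4, ecwb×4
EECCWwBb gametes: ECWB×4, ECWb×4, ECwB×4, ECwb×4
EeCcwwbb×EECCWwBb grid (16·16=256): EECCWwBb=16 EECCWwbb=16 EECCwwBb=16 EECCwwbb=16 EECcWwBb=16 EECcWwbb=16 EECcwwBb=16 EECcwwbb=16 EeCCWwBb=16 EeCCWwbb=16 EeCCwwBb=16 EeCCwwbb=16 EeCcWwBb=16 EeCcWwbb=16 EeCcwwBb=16 EeCcwwbb=16
EECCWwbb hits 16/256; gcd=16; 16÷16/256÷16 = 1/16

P(EECCWwbb) = 1/16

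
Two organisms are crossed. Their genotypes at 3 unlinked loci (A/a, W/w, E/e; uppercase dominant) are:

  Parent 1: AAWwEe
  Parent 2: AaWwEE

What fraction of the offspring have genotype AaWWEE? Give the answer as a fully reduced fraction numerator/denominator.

P(AaWWEE) = 1/16

AAWwEe gametes: AWE×2, AWe×2, AwE×2, Awe×2
AaWwEE gametes: AWE×2, AwE×2, aWE×2, awE×2
AAWwEe×AaWwEE grid (8·8=64): AAWWEE=4 AAWWEe=4 AAWwEE=8 AAWwEe=8 AAwwEE=4 AAwwEe=4 AaWWEE=4 AaWWEe=4 AaWwEE=8 AaWwEe=8 AawwEE=4 AawwEe=4
AaWWEE hits 4/64; gcd=4; 4÷4/64÷4 = 1/16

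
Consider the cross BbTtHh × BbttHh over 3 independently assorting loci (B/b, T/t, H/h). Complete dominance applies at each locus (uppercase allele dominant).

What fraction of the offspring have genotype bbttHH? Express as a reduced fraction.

P(bbttHH) = 1/32

BbTtHh gametes: BTH×1, BTh×1, BtH×1, Bth×1, bTH×1, bTh×1, btH×1, bth×1
BbttHh gametes: BtH×2, Bth×2, btH×2, bth×2
BbTtHh×BbttHh grid (8·8=64): BBTtHH=2 BBTtHh=4 BBTthh=2 BBttHH=2 BBttHh=4 BBtthh=2 BbTtHH=4 BbTtHh=8 BbTthh=4 BbttHH=4 BbttHh=8 Bbtthh=4 bbTtHH=2 bbTtHh=4 bbTthh=2 bbttHH=2 bbttHh=4 bbtthh=2
bbttHH hits 2/64; gcd=2; 2÷2/64÷2 = 1/32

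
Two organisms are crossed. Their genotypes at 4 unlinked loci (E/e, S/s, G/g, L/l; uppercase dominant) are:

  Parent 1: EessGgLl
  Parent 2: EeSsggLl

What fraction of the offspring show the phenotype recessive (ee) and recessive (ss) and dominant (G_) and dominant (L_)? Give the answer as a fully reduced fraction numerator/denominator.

EessGgLl gametes: EsGL×2, EsGl×2, EsgL×2, Esgl×2, esGL×2, esGl×2, esgL×2, esgl×2
EeSsggLl gametes: ESgL×2, ESgl×2, EsgL×2, Esgl×2, eSgL×2, eSgl×2, esgL×2, esgl×2
EessGgLl×EeSsggLl grid (16·16=256): EESsGgLL=4 EESsGgLl=8 EESsGgll=4 EESsggLL=4 EESsggLl=8 EESsggll=4 EEssGgLL=4 EEssGgLl=8 EEssGgll=4 EEssggLL=4 EEssggLl=8 EEssggll=4 EeSsGgLL=8 EeSsGgLl=16 EeSsGgll=8 EeSsggLL=8 EeSsggLl=16 EeSsggll=8 EessGgLL=8 EessGgLl=16 EessGgll=8 EessggLL=8 EessggLl=16 Eessggll=8 eeSsGgLL=4 eeSsGgLl=8 eeSsGgll=4 eeSsggLL=4 eeSsggLl=8 eeSsggll=4 eessGgLL=4 eessGgLl=8 eessGgll=4 eessggLL=4 eessggLl=8 eessggll=4
ee ss G_ L_ hits 12/256; gcd=4; 12÷4/256÷4 = 3/64

P(ee ss G_ L_) = 3/64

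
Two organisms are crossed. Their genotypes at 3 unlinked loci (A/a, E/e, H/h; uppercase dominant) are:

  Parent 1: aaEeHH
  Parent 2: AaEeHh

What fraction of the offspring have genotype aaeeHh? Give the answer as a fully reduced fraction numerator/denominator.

P(aaeeHh) = 1/16

aaEeHH gametes: aEH×4, aeH×4
AaEeHh gametes: AEH×1, AEh×1, AeH×1, Aeh×1, aEH×1, aEh×1, aeH×1, aeh×1
aaEeHH×AaEeHh grid (8·8=64): AaEEHH=4 AaEEHh=4 AaEeHH=8 AaEeHh=8 AaeeHH=4 AaeeHh=4 aaEEHH=4 aaEEHh=4 aaEeHH=8 aaEeHh=8 aaeeHH=4 aaeeHh=4
aaeeHh hits 4/64; gcd=4; 4÷4/64÷4 = 1/16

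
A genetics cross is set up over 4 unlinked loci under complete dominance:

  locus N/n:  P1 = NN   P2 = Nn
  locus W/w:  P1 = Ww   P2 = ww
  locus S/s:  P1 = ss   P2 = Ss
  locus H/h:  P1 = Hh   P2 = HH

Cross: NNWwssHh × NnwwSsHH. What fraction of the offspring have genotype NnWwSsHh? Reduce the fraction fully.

NNWwssHh gametes: NWsH×4, NWsh×4, NwsH×4, Nwsh×4
NnwwSsHH gametes: NwSH×4, NwsH×4, nwSH×4, nwsH×4
NNWwssHh×NnwwSsHH grid (16·16=256): NNWwSsHH=16 NNWwSsHh=16 NNWwssHH=16 NNWwssHh=16 NNwwSsHH=16 NNwwSsHh=16 NNwwssHH=16 NNwwssHh=16 NnWwSsHH=16 NnWwSsHh=16 NnWwssHH=16 NnWwssHh=16 NnwwSsHH=16 NnwwSsHh=16 NnwwssHH=16 NnwwssHh=16
NnWwSsHh hits 16/256; gcd=16; 16÷16/256÷16 = 1/16

P(NnWwSsHh) = 1/16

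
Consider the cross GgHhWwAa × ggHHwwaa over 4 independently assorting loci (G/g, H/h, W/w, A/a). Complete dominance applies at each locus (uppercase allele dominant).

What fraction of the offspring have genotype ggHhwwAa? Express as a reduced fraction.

GgHhWwAa gametes: GHWA×1, GHWa×1, GHwA×1, GHwa×1, GhWA×1, GhWa×1, GhwA×1, Ghwa×1, gHWA×1, gHWa×1, gHwA×1, gHwa×1, ghWA×1, ghWa×1, ghwA×1, ghwa×1
ggHHwwaa gametes: gHwa×16
GgHhWwAa×ggHHwwaa grid (16·16=256): GgHHWwAa=16 GgHHWwaa=16 GgHHwwAa=16 GgHHwwaa=16 GgHhWwAa=16 GgHhWwaa=16 GgHhwwAa=16 GgHhwwaa=16 ggHHWwAa=16 ggHHWwaa=16 ggHHwwAa=16 ggHHwwaa=16 ggHhWwAa=16 ggHhWwaa=16 ggHhwwAa=16 ggHhwwaa=16
ggHhwwAa hits 16/256; gcd=16; 16÷16/256÷16 = 1/16

P(ggHhwwAa) = 1/16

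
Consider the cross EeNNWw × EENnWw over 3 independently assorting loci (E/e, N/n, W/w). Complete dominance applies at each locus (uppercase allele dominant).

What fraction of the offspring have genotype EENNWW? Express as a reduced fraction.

P(EENNWW) = 1/16

EeNNWw gametes: ENW×2, ENw×2, eNW×2, eNw×2
EENnWw gametes: ENW×2, ENw×2, EnW×2, Enw×2
EeNNWw×EENnWw grid (8·8=64): EENNWW=4 EENNWw=8 EENNww=4 EENnWW=4 EENnWw=8 EENnww=4 EeNNWW=4 EeNNWw=8 EeNNww=4 EeNnWW=4 EeNnWw=8 EeNnww=4
EENNWW hits 4/64; gcd=4; 4÷4/64÷4 = 1/16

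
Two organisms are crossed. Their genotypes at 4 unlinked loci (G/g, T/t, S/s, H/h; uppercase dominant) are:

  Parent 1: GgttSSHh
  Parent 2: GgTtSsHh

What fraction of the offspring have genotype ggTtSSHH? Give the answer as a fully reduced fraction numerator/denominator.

P(ggTtSSHH) = 1/64

GgttSSHh gametes: GtSH×4, GtSh×4, gtSH×4, gtSh×4
GgTtSsHh gametes: GTSH×1, GTSh×1, GTsH×1, GTsh×1, GtSH×1, GtSh×1, GtsH×1, Gtsh×1, gTSH×1, gTSh×1, gTsH×1, gTsh×1, gtSH×1, gtSh×1, gtsH×1, gtsh×1
GgttSSHh×GgTtSsHh grid (16·16=256): GGTtSSHH=4 GGTtSSHh=8 GGTtSShh=4 GGTtSsHH=4 GGTtSsHh=8 GGTtSshh=4 GGttSSHH=4 GGttSSHh=8 GGttSShh=4 GGttSsHH=4 GGttSsHh=8 GGttSshh=4 GgTtSSHH=8 GgTtSSHh=16 GgTtSShh=8 GgTtSsHH=8 GgTtSsHh=16 GgTtSshh=8 GgttSSHH=8 GgttSSHh=16 GgttSShh=8 GgttSsHH=8 GgttSsHh=16 GgttSshh=8 ggTtSSHH=4 ggTtSSHh=8 ggTtSShh=4 ggTtSsHH=4 ggTtSsHh=8 ggTtSshh=4 ggttSSHH=4 ggttSSHh=8 ggttSShh=4 ggttSsHH=4 ggttSsHh=8 ggttSshh=4
ggTtSSHH hits 4/256; gcd=4; 4÷4/256÷4 = 1/64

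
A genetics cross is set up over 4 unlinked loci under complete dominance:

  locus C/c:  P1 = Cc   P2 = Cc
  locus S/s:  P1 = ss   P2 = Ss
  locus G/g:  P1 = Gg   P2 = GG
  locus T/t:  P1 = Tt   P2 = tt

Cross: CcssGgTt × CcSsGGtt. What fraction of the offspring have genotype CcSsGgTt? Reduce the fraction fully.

P(CcSsGgTt) = 1/16

CcssGgTt gametes: CsGT×2, CsGt×2, CsgT×2, Csgt×2, csGT×2, csGt×2, csgT×2, csgt×2
CcSsGGtt gametes: CSGt×4, CsGt×4, cSGt×4, csGt×4
CcssGgTt×CcSsGGtt grid (16·16=256): CCSsGGTt=8 CCSsGGtt=8 CCSsGgTt=8 CCSsGgtt=8 CCssGGTt=8 CCssGGtt=8 CCssGgTt=8 CCssGgtt=8 CcSsGGTt=16 CcSsGGtt=16 CcSsGgTt=16 CcSsGgtt=16 CcssGGTt=16 CcssGGtt=16 CcssGgTt=16 CcssGgtt=16 ccSsGGTt=8 ccSsGGtt=8 ccSsGgTt=8 ccSsGgtt=8 ccssGGTt=8 ccssGGtt=8 ccssGgTt=8 ccssGgtt=8
CcSsGgTt hits 16/256; gcd=16; 16÷16/256÷16 = 1/16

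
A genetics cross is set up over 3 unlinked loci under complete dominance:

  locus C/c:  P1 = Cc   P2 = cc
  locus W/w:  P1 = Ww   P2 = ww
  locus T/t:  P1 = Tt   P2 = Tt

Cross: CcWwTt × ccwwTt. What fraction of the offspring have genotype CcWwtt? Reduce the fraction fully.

CcWwTt gametes: CWT×1, CWt×1, CwT×1, Cwt×1, cWT×1, cWt×1, cwT×1, cwt×1
ccwwTt gametes: cwT×4, cwt×4
CcWwTt×ccwwTt grid (8·8=64): CcWwTT=4 CcWwTt=8 CcWwtt=4 CcwwTT=4 CcwwTt=8 Ccwwtt=4 ccWwTT=4 ccWwTt=8 ccWwtt=4 ccwwTT=4 ccwwTt=8 ccwwtt=4
CcWwtt hits 4/64; gcd=4; 4÷4/64÷4 = 1/16

P(CcWwtt) = 1/16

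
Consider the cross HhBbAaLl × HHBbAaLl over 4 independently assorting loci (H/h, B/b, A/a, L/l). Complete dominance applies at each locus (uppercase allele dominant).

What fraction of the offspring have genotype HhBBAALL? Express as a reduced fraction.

HhBbAaLl gametes: HBAL×1, HBAl×1, HBaL×1, HBal×1, HbAL×1, HbAl×1, HbaL×1, Hbal×1, hBAL×1, hBAl×1, hBaL×1, hBal×1, hbAL×1, hbAl×1, hbaL×1, hbal×1
HHBbAaLl gametes: HBAL×2, HBAl×2, HBaL×2, HBal×2, HbAL×2, HbAl×2, HbaL×2, Hbal×2
HhBbAaLl×HHBbAaLl grid (16·16=256): HHBBAALL=2 HHBBAALl=4 HHBBAAll=2 HHBBAaLL=4 HHBBAaLl=8 HHBBAall=4 HHBBaaLL=2 HHBBaaLl=4 HHBBaall=2 HHBbAALL=4 HHBbAALl=8 HHBbAAll=4 HHBbAaLL=8 HHBbAaLl=16 HHBbAall=8 HHBbaaLL=4 HHBbaaLl=8 HHBbaall=4 HHbbAALL=2 HHbbAALl=4 HHbbAAll=2 HHbbAaLL=4 HHbbAaLl=8 HHbbAall=4 HHbbaaLL=2 HHbbaaLl=4 HHbbaall=2 HhBBAALL=2 HhBBAALl=4 HhBBAAll=2 HhBBAaLL=4 HhBBAaLl=8 HhBBAall=4 HhBBaaLL=2 HhBBaaLl=4 HhBBaall=2 HhBbAALL=4 HhBbAALl=8 HhBbAAll=4 HhBbAaLL=8 HhBbAaLl=16 HhBbAall=8 HhBbaaLL=4 HhBbaaLl=8 HhBbaall=4 HhbbAALL=2 HhbbAALl=4 HhbbAAll=2 HhbbAaLL=4 HhbbAaLl=8 HhbbAall=4 HhbbaaLL=2 HhbbaaLl=4 Hhbbaall=2
HhBBAALL hits 2/256; gcd=2; 2÷2/256÷2 = 1/128

P(HhBBAALL) = 1/128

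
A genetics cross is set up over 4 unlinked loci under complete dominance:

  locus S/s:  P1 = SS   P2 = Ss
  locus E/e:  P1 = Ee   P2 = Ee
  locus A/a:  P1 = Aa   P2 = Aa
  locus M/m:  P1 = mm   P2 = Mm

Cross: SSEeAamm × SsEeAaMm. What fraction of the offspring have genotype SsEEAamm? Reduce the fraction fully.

P(SsEEAamm) = 1/32

SSEeAamm gametes: SEAm×4, SEam×4, SeAm×4, Seam×4
SsEeAaMm gametes: SEAM×1, SEAm×1, SEaM×1, SEam×1, SeAM×1, SeAm×1, SeaM×1, Seam×1, sEAM×1, sEAm×1, sEaM×1, sEam×1, seAM×1, seAm×1, seaM×1, seam×1
SSEeAamm×SsEeAaMm grid (16·16=256): SSEEAAMm=4 SSEEAAmm=4 SSEEAaMm=8 SSEEAamm=8 SSEEaaMm=4 SSEEaamm=4 SSEeAAMm=8 SSEeAAmm=8 SSEeAaMm=16 SSEeAamm=16 SSEeaaMm=8 SSEeaamm=8 SSeeAAMm=4 SSeeAAmm=4 SSeeAaMm=8 SSeeAamm=8 SSeeaaMm=4 SSeeaamm=4 SsEEAAMm=4 SsEEAAmm=4 SsEEAaMm=8 SsEEAamm=8 SsEEaaMm=4 SsEEaamm=4 SsEeAAMm=8 SsEeAAmm=8 SsEeAaMm=16 SsEeAamm=16 SsEeaaMm=8 SsEeaamm=8 SseeAAMm=4 SseeAAmm=4 SseeAaMm=8 SseeAamm=8 SseeaaMm=4 Sseeaamm=4
SsEEAamm hits 8/256; gcd=8; 8÷8/256÷8 = 1/32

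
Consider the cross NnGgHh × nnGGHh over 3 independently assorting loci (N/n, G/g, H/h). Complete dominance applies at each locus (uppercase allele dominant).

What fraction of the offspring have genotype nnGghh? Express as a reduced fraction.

NnGgHh gametes: NGH×1, NGh×1, NgH×1, Ngh×1, nGH×1, nGh×1, ngH×1, ngh×1
nnGGHh gametes: nGH×4, nGh×4
NnGgHh×nnGGHh grid (8·8=64): NnGGHH=4 NnGGHh=8 NnGGhh=4 NnGgHH=4 NnGgHh=8 NnGghh=4 nnGGHH=4 nnGGHh=8 nnGGhh=4 nnGgHH=4 nnGgHh=8 nnGghh=4
nnGghh hits 4/64; gcd=4; 4÷4/64÷4 = 1/16

P(nnGghh) = 1/16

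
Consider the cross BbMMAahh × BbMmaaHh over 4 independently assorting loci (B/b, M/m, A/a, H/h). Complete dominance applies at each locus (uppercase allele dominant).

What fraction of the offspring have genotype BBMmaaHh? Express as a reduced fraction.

BbMMAahh gametes: BMAh×4, BMah×4, bMAh×4, bMah×4
BbMmaaHh gametes: BMaH×2, BMah×2, BmaH×2, Bmah×2, bMaH×2, bMah×2, bmaH×2, bmah×2
BbMMAahh×BbMmaaHh grid (16·16=256): BBMMAaHh=8 BBMMAahh=8 BBMMaaHh=8 BBMMaahh=8 BBMmAaHh=8 BBMmAahh=8 BBMmaaHh=8 BBMmaahh=8 BbMMAaHh=16 BbMMAahh=16 BbMMaaHh=16 BbMMaahh=16 BbMmAaHh=16 BbMmAahh=16 BbMmaaHh=16 BbMmaahh=16 bbMMAaHh=8 bbMMAahh=8 bbMMaaHh=8 bbMMaahh=8 bbMmAaHh=8 bbMmAahh=8 bbMmaaHh=8 bbMmaahh=8
BBMmaaHh hits 8/256; gcd=8; 8÷8/256÷8 = 1/32

P(BBMmaaHh) = 1/32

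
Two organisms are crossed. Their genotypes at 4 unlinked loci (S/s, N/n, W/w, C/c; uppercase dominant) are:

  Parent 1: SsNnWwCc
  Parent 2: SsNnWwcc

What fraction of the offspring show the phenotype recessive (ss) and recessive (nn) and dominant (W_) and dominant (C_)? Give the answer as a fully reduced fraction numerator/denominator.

P(ss nn W_ C_) = 3/128

SsNnWwCc gametes: SNWC×1, SNWc×1, SNwC×1, SNwc×1, SnWC×1, SnWc×1, SnwC×1, Snwc×1, sNWC×1, sNWc×1, sNwC×1, sNwc×1, snWC×1, snWc×1, snwC×1, snwc×1
SsNnWwcc gametes: SNWc×2, SNwc×2, SnWc×2, Snwc×2, sNWc×2, sNwc×2, snWc×2, snwc×2
SsNnWwCc×SsNnWwcc grid (16·16=256): SSNNWWCc=2 SSNNWWcc=2 SSNNWwCc=4 SSNNWwcc=4 SSNNwwCc=2 SSNNwwcc=2 SSNnWWCc=4 SSNnWWcc=4 SSNnWwCc=8 SSNnWwcc=8 SSNnwwCc=4 SSNnwwcc=4 SSnnWWCc=2 SSnnWWcc=2 SSnnWwCc=4 SSnnWwcc=4 SSnnwwCc=2 SSnnwwcc=2 SsNNWWCc=4 SsNNWWcc=4 SsNNWwCc=8 SsNNWwcc=8 SsNNwwCc=4 SsNNwwcc=4 SsNnWWCc=8 SsNnWWcc=8 SsNnWwCc=16 SsNnWwcc=16 SsNnwwCc=8 SsNnwwcc=8 SsnnWWCc=4 SsnnWWcc=4 SsnnWwCc=8 SsnnWwcc=8 SsnnwwCc=4 Ssnnwwcc=4 ssNNWWCc=2 ssNNWWcc=2 ssNNWwCc=4 ssNNWwcc=4 ssNNwwCc=2 ssNNwwcc=2 ssNnWWCc=4 ssNnWWcc=4 ssNnWwCc=8 ssNnWwcc=8 ssNnwwCc=4 ssNnwwcc=4 ssnnWWCc=2 ssnnWWcc=2 ssnnWwCc=4 ssnnWwcc=4 ssnnwwCc=2 ssnnwwcc=2
ss nn W_ C_ hits 6/256; gcd=2; 6÷2/256÷2 = 3/128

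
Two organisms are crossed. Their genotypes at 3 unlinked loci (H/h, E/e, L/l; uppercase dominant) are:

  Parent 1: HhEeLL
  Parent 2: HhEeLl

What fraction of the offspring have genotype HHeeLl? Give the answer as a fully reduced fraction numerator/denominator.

HhEeLL gametes: HEL×2, HeL×2, hEL×2, heL×2
HhEeLl gametes: HEL×1, HEl×1, HeL×1, Hel×1, hEL×1, hEl×1, heL×1, hel×1
HhEeLL×HhEeLl grid (8·8=64): HHEELL=2 HHEELl=2 HHEeLL=4 HHEeLl=4 HHeeLL=2 HHeeLl=2 HhEELL=4 HhEELl=4 HhEeLL=8 HhEeLl=8 HheeLL=4 HheeLl=4 hhEELL=2 hhEELl=2 hhEeLL=4 hhEeLl=4 hheeLL=2 hheeLl=2
HHeeLl hits 2/64; gcd=2; 2÷2/64÷2 = 1/32

P(HHeeLl) = 1/32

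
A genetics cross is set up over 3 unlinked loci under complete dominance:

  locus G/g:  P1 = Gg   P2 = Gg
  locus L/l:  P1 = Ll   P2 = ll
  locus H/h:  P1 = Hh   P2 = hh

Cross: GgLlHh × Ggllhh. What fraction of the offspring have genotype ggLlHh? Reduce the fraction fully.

GgLlHh gametes: GLH×1, GLh×1, GlH×1, Glh×1, gLH×1, gLh×1, glH×1, glh×1
Ggllhh gametes: Glh×4, glh×4
GgLlHh×Ggllhh grid (8·8=64): GGLlHh=4 GGLlhh=4 GGllHh=4 GGllhh=4 GgLlHh=8 GgLlhh=8 GgllHh=8 Ggllhh=8 ggLlHh=4 ggLlhh=4 ggllHh=4 ggllhh=4
ggLlHh hits 4/64; gcd=4; 4÷4/64÷4 = 1/16

P(ggLlHh) = 1/16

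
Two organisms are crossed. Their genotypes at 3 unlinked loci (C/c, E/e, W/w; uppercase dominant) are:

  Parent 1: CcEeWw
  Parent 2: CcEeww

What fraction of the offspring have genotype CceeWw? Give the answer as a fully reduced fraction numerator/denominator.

P(CceeWw) = 1/16

CcEeWw gametes: CEW×1, CEw×1, CeW×1, Cew×1, cEW×1, cEw×1, ceW×1, cew×1
CcEeww gametes: CEw×2, Cew×2, cEw×2, cew×2
CcEeWw×CcEeww grid (8·8=64): CCEEWw=2 CCEEww=2 CCEeWw=4 CCEeww=4 CCeeWw=2 CCeeww=2 CcEEWw=4 CcEEww=4 CcEeWw=8 CcEeww=8 CceeWw=4 Cceeww=4 ccEEWw=2 ccEEww=2 ccEeWw=4 ccEeww=4 cceeWw=2 cceeww=2
CceeWw hits 4/64; gcd=4; 4÷4/64÷4 = 1/16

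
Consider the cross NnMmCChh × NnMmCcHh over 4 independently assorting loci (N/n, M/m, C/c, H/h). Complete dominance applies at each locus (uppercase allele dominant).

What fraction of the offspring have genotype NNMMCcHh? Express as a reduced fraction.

NnMmCChh gametes: NMCh×4, NmCh×4, nMCh×4, nmCh×4
NnMmCcHh gametes: NMCH×1, NMCh×1, NMcH×1, NMch×1, NmCH×1, NmCh×1, NmcH×1, Nmch×1, nMCH×1, nMCh×1, nMcH×1, nMch×1, nmCH×1, nmCh×1, nmcH×1, nmch×1
NnMmCChh×NnMmCcHh grid (16·16=256): NNMMCCHh=4 NNMMCChh=4 NNMMCcHh=4 NNMMCchh=4 NNMmCCHh=8 NNMmCChh=8 NNMmCcHh=8 NNMmCchh=8 NNmmCCHh=4 NNmmCChh=4 NNmmCcHh=4 NNmmCchh=4 NnMMCCHh=8 NnMMCChh=8 NnMMCcHh=8 NnMMCchh=8 NnMmCCHh=16 NnMmCChh=16 NnMmCcHh=16 NnMmCchh=16 NnmmCCHh=8 NnmmCChh=8 NnmmCcHh=8 NnmmCchh=8 nnMMCCHh=4 nnMMCChh=4 nnMMCcHh=4 nnMMCchh=4 nnMmCCHh=8 nnMmCChh=8 nnMmCcHh=8 nnMmCchh=8 nnmmCCHh=4 nnmmCChh=4 nnmmCcHh=4 nnmmCchh=4
NNMMCcHh hits 4/256; gcd=4; 4÷4/256÷4 = 1/64

P(NNMMCcHh) = 1/64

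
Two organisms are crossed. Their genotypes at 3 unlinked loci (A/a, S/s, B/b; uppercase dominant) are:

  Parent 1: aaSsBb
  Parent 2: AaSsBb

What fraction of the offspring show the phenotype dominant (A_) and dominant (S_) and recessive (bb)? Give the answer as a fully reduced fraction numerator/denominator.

P(A_ S_ bb) = 3/32

aaSsBb gametes: aSB×2, aSb×2, asB×2, asb×2
AaSsBb gametes: ASB×1, ASb×1, AsB×1, Asb×1, aSB×1, aSb×1, asB×1, asb×1
aaSsBb×AaSsBb grid (8·8=64): AaSSBB=2 AaSSBb=4 AaSSbb=2 AaSsBB=4 AaSsBb=8 AaSsbb=4 AassBB=2 AassBb=4 Aassbb=2 aaSSBB=2 aaSSBb=4 aaSSbb=2 aaSsBB=4 aaSsBb=8 aaSsbb=4 aassBB=2 aassBb=4 aassbb=2
A_ S_ bb hits 6/64; gcd=2; 6÷2/64÷2 = 3/32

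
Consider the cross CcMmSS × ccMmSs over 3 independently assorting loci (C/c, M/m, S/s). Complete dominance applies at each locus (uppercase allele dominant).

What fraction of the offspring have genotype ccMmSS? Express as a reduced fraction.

P(ccMmSS) = 1/8

CcMmSS gametes: CMS×2, CmS×2, cMS×2, cmS×2
ccMmSs gametes: cMS×2, cMs×2, cmS×2, cms×2
CcMmSS×ccMmSs grid (8·8=64): CcMMSS=4 CcMMSs=4 CcMmSS=8 CcMmSs=8 CcmmSS=4 CcmmSs=4 ccMMSS=4 ccMMSs=4 ccMmSS=8 ccMmSs=8 ccmmSS=4 ccmmSs=4
ccMmSS hits 8/64; gcd=8; 8÷8/64÷8 = 1/8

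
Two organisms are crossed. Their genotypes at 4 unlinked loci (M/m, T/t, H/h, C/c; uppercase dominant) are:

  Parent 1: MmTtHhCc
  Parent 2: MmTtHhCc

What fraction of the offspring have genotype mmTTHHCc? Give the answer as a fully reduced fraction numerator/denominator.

MmTtHhCc gametes: MTHC×1, MTHc×1, MThC×1, MThc×1, MtHC×1, MtHc×1, MthC×1, Mthc×1, mTHC×1, mTHc×1, mThC×1, mThc×1, mtHC×1, mtHc×1, mthC×1, mthc×1
MmTtHhCc gametes: MTHC×1, MTHc×1, MThC×1, MThc×1, MtHC×1, MtHc×1, MthC×1, Mthc×1, mTHC×1, mTHc×1, mThC×1, mThc×1, mtHC×1, mtHc×1, mthC×1, mthc×1
MmTtHhCc×MmTtHhCc grid (16·16=256): MMTTHHCC=1 MMTTHHCc=2 MMTTHHcc=1 MMTTHhCC=2 MMTTHhCc=4 MMTTHhcc=2 MMTThhCC=1 MMTThhCc=2 MMTThhcc=1 MMTtHHCC=2 MMTtHHCc=4 MMTtHHcc=2 MMTtHhCC=4 MMTtHhCc=8 MMTtHhcc=4 MMTthhCC=2 MMTthhCc=4 MMTthhcc=2 MMttHHCC=1 MMttHHCc=2 MMttHHcc=1 MMttHhCC=2 MMttHhCc=4 MMttHhcc=2 MMtthhCC=1 MMtthhCc=2 MMtthhcc=1 MmTTHHCC=2 MmTTHHCc=4 MmTTHHcc=2 MmTTHhCC=4 MmTTHhCc=8 MmTTHhcc=4 MmTThhCC=2 MmTThhCc=4 MmTThhcc=2 MmTtHHCC=4 MmTtHHCc=8 MmTtHHcc=4 MmTtHhCC=8 MmTtHhCc=16 MmTtHhcc=8 MmTthhCC=4 MmTthhCc=8 MmTthhcc=4 MmttHHCC=2 MmttHHCc=4 MmttHHcc=2 MmttHhCC=4 MmttHhCc=8 MmttHhcc=4 MmtthhCC=2 MmtthhCc=4 Mmtthhcc=2 mmTTHHCC=1 mmTTHHCc=2 mmTTHHcc=1 mmTTHhCC=2 mmTTHhCc=4 mmTTHhcc=2 mmTThhCC=1 mmTThhCc=2 mmTThhcc=1 mmTtHHCC=2 mmTtHHCc=4 mmTtHHcc=2 mmTtHhCC=4 mmTtHhCc=8 mmTtHhcc=4 mmTthhCC=2 mmTthhCc=4 mmTthhcc=2 mmttHHCC=1 mmttHHCc=2 mmttHHcc=1 mmttHhCC=2 mmttHhCc=4 mmttHhcc=2 mmtthhCC=1 mmtthhCc=2 mmtthhcc=1
mmTTHHCc hits 2/256; gcd=2; 2÷2/256÷2 = 1/128

P(mmTTHHCc) = 1/128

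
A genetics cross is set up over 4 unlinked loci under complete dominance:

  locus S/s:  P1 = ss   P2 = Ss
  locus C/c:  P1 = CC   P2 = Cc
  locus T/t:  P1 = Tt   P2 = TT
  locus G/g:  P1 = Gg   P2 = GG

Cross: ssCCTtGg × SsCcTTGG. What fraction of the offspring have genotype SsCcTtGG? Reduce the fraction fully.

ssCCTtGg gametes: sCTG×4, sCTg×4, sCtG×4, sCtg×4
SsCcTTGG gametes: SCTG×4, ScTG×4, sCTG×4, scTG×4
ssCCTtGg×SsCcTTGG grid (16·16=256): SsCCTTGG=16 SsCCTTGg=16 SsCCTtGG=16 SsCCTtGg=16 SsCcTTGG=16 SsCcTTGg=16 SsCcTtGG=16 SsCcTtGg=16 ssCCTTGG=16 ssCCTTGg=16 ssCCTtGG=16 ssCCTtGg=16 ssCcTTGG=16 ssCcTTGg=16 ssCcTtGG=16 ssCcTtGg=16
SsCcTtGG hits 16/256; gcd=16; 16÷16/256÷16 = 1/16

P(SsCcTtGG) = 1/16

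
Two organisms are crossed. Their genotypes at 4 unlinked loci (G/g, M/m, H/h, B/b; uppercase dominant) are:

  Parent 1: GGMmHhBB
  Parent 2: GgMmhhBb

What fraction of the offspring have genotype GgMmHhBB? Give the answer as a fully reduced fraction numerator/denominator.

P(GgMmHhBB) = 1/16

GGMmHhBB gametes: GMHB×4, GMhB×4, GmHB×4, GmhB×4
GgMmhhBb gametes: GMhB×2, GMhb×2, GmhB×2, Gmhb×2, gMhB×2, gMhb×2, gmhB×2, gmhb×2
GGMmHhBB×GgMmhhBb grid (16·16=256): GGMMHhBB=8 GGMMHhBb=8 GGMMhhBB=8 GGMMhhBb=8 GGMmHhBB=16 GGMmHhBb=16 GGMmhhBB=16 GGMmhhBb=16 GGmmHhBB=8 GGmmHhBb=8 GGmmhhBB=8 GGmmhhBb=8 GgMMHhBB=8 GgMMHhBb=8 GgMMhhBB=8 GgMMhhBb=8 GgMmHhBB=16 GgMmHhBb=16 GgMmhhBB=16 GgMmhhBb=16 GgmmHhBB=8 GgmmHhBb=8 GgmmhhBB=8 GgmmhhBb=8
GgMmHhBB hits 16/256; gcd=16; 16÷16/256÷16 = 1/16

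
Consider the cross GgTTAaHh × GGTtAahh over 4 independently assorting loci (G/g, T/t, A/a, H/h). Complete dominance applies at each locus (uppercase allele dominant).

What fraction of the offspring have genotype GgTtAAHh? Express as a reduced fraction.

P(GgTtAAHh) = 1/32

GgTTAaHh gametes: GTAH×2, GTAh×2, GTaH×2, GTah×2, gTAH×2, gTAh×2, gTaH×2, gTah×2
GGTtAahh gametes: GTAh×4, GTah×4, GtAh×4, Gtah×4
GgTTAaHh×GGTtAahh grid (16·16=256): GGTTAAHh=8 GGTTAAhh=8 GGTTAaHh=16 GGTTAahh=16 GGTTaaHh=8 GGTTaahh=8 GGTtAAHh=8 GGTtAAhh=8 GGTtAaHh=16 GGTtAahh=16 GGTtaaHh=8 GGTtaahh=8 GgTTAAHh=8 GgTTAAhh=8 GgTTAaHh=16 GgTTAahh=16 GgTTaaHh=8 GgTTaahh=8 GgTtAAHh=8 GgTtAAhh=8 GgTtAaHh=16 GgTtAahh=16 GgTtaaHh=8 GgTtaahh=8
GgTtAAHh hits 8/256; gcd=8; 8÷8/256÷8 = 1/32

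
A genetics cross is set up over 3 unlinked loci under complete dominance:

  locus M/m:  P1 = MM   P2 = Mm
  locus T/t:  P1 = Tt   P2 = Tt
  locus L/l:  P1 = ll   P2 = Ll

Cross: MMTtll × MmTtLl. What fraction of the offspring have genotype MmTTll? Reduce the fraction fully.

P(MmTTll) = 1/16

MMTtll gametes: MTl×4, Mtl×4
MmTtLl gametes: MTL×1, MTl×1, MtL×1, Mtl×1, mTL×1, mTl×1, mtL×1, mtl×1
MMTtll×MmTtLl grid (8·8=64): MMTTLl=4 MMTTll=4 MMTtLl=8 MMTtll=8 MMttLl=4 MMttll=4 MmTTLl=4 MmTTll=4 MmTtLl=8 MmTtll=8 MmttLl=4 Mmttll=4
MmTTll hits 4/64; gcd=4; 4÷4/64÷4 = 1/16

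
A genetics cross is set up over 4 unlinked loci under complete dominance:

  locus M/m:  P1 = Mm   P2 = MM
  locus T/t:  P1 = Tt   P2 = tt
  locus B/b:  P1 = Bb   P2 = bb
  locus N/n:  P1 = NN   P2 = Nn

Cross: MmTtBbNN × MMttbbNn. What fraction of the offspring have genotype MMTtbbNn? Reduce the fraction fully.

MmTtBbNN gametes: MTBN×2, MTbN×2, MtBN×2, MtbN×2, mTBN×2, mTbN×2, mtBN×2, mtbN×2
MMttbbNn gametes: MtbN×8, Mtbn×8
MmTtBbNN×MMttbbNn grid (16·16=256): MMTtBbNN=16 MMTtBbNn=16 MMTtbbNN=16 MMTtbbNn=16 MMttBbNN=16 MMttBbNn=16 MMttbbNN=16 MMttbbNn=16 MmTtBbNN=16 MmTtBbNn=16 MmTtbbNN=16 MmTtbbNn=16 MmttBbNN=16 MmttBbNn=16 MmttbbNN=16 MmttbbNn=16
MMTtbbNn hits 16/256; gcd=16; 16÷16/256÷16 = 1/16

P(MMTtbbNn) = 1/16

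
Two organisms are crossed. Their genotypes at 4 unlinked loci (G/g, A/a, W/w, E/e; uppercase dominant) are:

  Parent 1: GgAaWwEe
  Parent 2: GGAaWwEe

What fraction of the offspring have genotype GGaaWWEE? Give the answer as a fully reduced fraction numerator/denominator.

P(GGaaWWEE) = 1/128

GgAaWwEe gametes: GAWE×1, GAWe×1, GAwE×1, GAwe×1, GaWE×1, GaWe×1, GawE×1, Gawe×1, gAWE×1, gAWe×1, gAwE×1, gAwe×1, gaWE×1, gaWe×1, gawE×1, gawe×1
GGAaWwEe gametes: GAWE×2, GAWe×2, GAwE×2, GAwe×2, GaWE×2, GaWe×2, GawE×2, Gawe×2
GgAaWwEe×GGAaWwEe grid (16·16=256): GGAAWWEE=2 GGAAWWEe=4 GGAAWWee=2 GGAAWwEE=4 GGAAWwEe=8 GGAAWwee=4 GGAAwwEE=2 GGAAwwEe=4 GGAAwwee=2 GGAaWWEE=4 GGAaWWEe=8 GGAaWWee=4 GGAaWwEE=8 GGAaWwEe=16 GGAaWwee=8 GGAawwEE=4 GGAawwEe=8 GGAawwee=4 GGaaWWEE=2 GGaaWWEe=4 GGaaWWee=2 GGaaWwEE=4 GGaaWwEe=8 GGaaWwee=4 GGaawwEE=2 GGaawwEe=4 GGaawwee=2 GgAAWWEE=2 GgAAWWEe=4 GgAAWWee=2 GgAAWwEE=4 GgAAWwEe=8 GgAAWwee=4 GgAAwwEE=2 GgAAwwEe=4 GgAAwwee=2 GgAaWWEE=4 GgAaWWEe=8 GgAaWWee=4 GgAaWwEE=8 GgAaWwEe=16 GgAaWwee=8 GgAawwEE=4 GgAawwEe=8 GgAawwee=4 GgaaWWEE=2 GgaaWWEe=4 GgaaWWee=2 GgaaWwEE=4 GgaaWwEe=8 GgaaWwee=4 GgaawwEE=2 GgaawwEe=4 Ggaawwee=2
GGaaWWEE hits 2/256; gcd=2; 2÷2/256÷2 = 1/128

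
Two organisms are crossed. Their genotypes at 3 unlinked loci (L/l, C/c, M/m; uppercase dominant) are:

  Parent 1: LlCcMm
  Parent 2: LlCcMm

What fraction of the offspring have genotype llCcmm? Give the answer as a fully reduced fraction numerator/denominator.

LlCcMm gametes: LCM×1, LCm×1, LcM×1, Lcm×1, lCM×1, lCm×1, lcM×1, lcm×1
LlCcMm gametes: LCM×1, LCm×1, LcM×1, Lcm×1, lCM×1, lCm×1, lcM×1, lcm×1
LlCcMm×LlCcMm grid (8·8=64): LLCCMM=1 LLCCMm=2 LLCCmm=1 LLCcMM=2 LLCcMm=4 LLCcmm=2 LLccMM=1 LLccMm=2 LLccmm=1 LlCCMM=2 LlCCMm=4 LlCCmm=2 LlCcMM=4 LlCcMm=8 LlCcmm=4 LlccMM=2 LlccMm=4 Llccmm=2 llCCMM=1 llCCMm=2 llCCmm=1 llCcMM=2 llCcMm=4 llCcmm=2 llccMM=1 llccMm=2 llccmm=1
llCcmm hits 2/64; gcd=2; 2÷2/64÷2 = 1/32

P(llCcmm) = 1/32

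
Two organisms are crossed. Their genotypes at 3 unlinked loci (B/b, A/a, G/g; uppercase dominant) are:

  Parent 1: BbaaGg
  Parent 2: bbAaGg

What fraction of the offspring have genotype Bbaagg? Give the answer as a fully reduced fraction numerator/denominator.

P(Bbaagg) = 1/16

BbaaGg gametes: BaG×2, Bag×2, baG×2, bag×2
bbAaGg gametes: bAG×2, bAg×2, baG×2, bag×2
BbaaGg×bbAaGg grid (8·8=64): BbAaGG=4 BbAaGg=8 BbAagg=4 BbaaGG=4 BbaaGg=8 Bbaagg=4 bbAaGG=4 bbAaGg=8 bbAagg=4 bbaaGG=4 bbaaGg=8 bbaagg=4
Bbaagg hits 4/64; gcd=4; 4÷4/64÷4 = 1/16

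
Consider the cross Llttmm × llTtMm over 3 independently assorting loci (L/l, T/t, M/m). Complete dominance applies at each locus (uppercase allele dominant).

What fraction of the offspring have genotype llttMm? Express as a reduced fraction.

P(llttMm) = 1/8

Llttmm gametes: Ltm×4, ltm×4
llTtMm gametes: lTM×2, lTm×2, ltM×2, ltm×2
Llttmm×llTtMm grid (8·8=64): LlTtMm=8 LlTtmm=8 LlttMm=8 Llttmm=8 llTtMm=8 llTtmm=8 llttMm=8 llttmm=8
llttMm hits 8/64; gcd=8; 8÷8/64÷8 = 1/8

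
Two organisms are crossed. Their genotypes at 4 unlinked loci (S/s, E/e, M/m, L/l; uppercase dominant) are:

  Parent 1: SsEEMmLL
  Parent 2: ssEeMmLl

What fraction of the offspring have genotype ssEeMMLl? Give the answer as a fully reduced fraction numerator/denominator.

SsEEMmLL gametes: SEML×4, SEmL×4, sEML×4, sEmL×4
ssEeMmLl gametes: sEML×2, sEMl×2, sEmL×2, sEml×2, seML×2, seMl×2, semL×2, seml×2
SsEEMmLL×ssEeMmLl grid (16·16=256): SsEEMMLL=8 SsEEMMLl=8 SsEEMmLL=16 SsEEMmLl=16 SsEEmmLL=8 SsEEmmLl=8 SsEeMMLL=8 SsEeMMLl=8 SsEeMmLL=16 SsEeMmLl=16 SsEemmLL=8 SsEemmLl=8 ssEEMMLL=8 ssEEMMLl=8 ssEEMmLL=16 ssEEMmLl=16 ssEEmmLL=8 ssEEmmLl=8 ssEeMMLL=8 ssEeMMLl=8 ssEeMmLL=16 ssEeMmLl=16 ssEemmLL=8 ssEemmLl=8
ssEeMMLl hits 8/256; gcd=8; 8÷8/256÷8 = 1/32

P(ssEeMMLl) = 1/32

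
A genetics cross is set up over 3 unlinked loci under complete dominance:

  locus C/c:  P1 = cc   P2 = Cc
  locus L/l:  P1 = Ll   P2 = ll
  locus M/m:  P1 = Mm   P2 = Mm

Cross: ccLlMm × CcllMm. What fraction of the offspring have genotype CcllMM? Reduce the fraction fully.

P(CcllMM) = 1/16

ccLlMm gametes: cLM×2, cLm×2, clM×2, clm×2
CcllMm gametes: ClM×2, Clm×2, clM×2, clm×2
ccLlMm×CcllMm grid (8·8=64): CcLlMM=4 CcLlMm=8 CcLlmm=4 CcllMM=4 CcllMm=8 Ccllmm=4 ccLlMM=4 ccLlMm=8 ccLlmm=4 ccllMM=4 ccllMm=8 ccllmm=4
CcllMM hits 4/64; gcd=4; 4÷4/64÷4 = 1/16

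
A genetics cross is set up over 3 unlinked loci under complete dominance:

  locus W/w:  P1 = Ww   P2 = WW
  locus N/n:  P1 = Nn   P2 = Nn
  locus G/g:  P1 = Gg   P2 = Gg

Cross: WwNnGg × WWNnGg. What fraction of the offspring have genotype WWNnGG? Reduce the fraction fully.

WwNnGg gametes: WNG×1, WNg×1, WnG×1, Wng×1, wNG×1, wNg×1, wnG×1, wng×1
WWNnGg gametes: WNG×2, WNg×2, WnG×2, Wng×2
WwNnGg×WWNnGg grid (8·8=64): WWNNGG=2 WWNNGg=4 WWNNgg=2 WWNnGG=4 WWNnGg=8 WWNngg=4 WWnnGG=2 WWnnGg=4 WWnngg=2 WwNNGG=2 WwNNGg=4 WwNNgg=2 WwNnGG=4 WwNnGg=8 WwNngg=4 WwnnGG=2 WwnnGg=4 Wwnngg=2
WWNnGG hits 4/64; gcd=4; 4÷4/64÷4 = 1/16

P(WWNnGG) = 1/16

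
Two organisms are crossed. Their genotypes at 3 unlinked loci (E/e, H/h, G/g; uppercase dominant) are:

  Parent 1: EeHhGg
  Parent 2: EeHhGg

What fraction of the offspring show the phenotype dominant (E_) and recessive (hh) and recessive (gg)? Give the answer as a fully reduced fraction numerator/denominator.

P(E_ hh gg) = 3/64

EeHhGg gametes: EHG×1, EHg×1, EhG×1, Ehg×1, eHG×1, eHg×1, ehG×1, ehg×1
EeHhGg gametes: EHG×1, EHg×1, EhG×1, Ehg×1, eHG×1, eHg×1, ehG×1, ehg×1
EeHhGg×EeHhGg grid (8·8=64): EEHHGG=1 EEHHGg=2 EEHHgg=1 EEHhGG=2 EEHhGg=4 EEHhgg=2 EEhhGG=1 EEhhGg=2 EEhhgg=1 EeHHGG=2 EeHHGg=4 EeHHgg=2 EeHhGG=4 EeHhGg=8 EeHhgg=4 EehhGG=2 EehhGg=4 Eehhgg=2 eeHHGG=1 eeHHGg=2 eeHHgg=1 eeHhGG=2 eeHhGg=4 eeHhgg=2 eehhGG=1 eehhGg=2 eehhgg=1
E_ hh gg hits 3/64; gcd=1; 3÷1/64÷1 = 3/64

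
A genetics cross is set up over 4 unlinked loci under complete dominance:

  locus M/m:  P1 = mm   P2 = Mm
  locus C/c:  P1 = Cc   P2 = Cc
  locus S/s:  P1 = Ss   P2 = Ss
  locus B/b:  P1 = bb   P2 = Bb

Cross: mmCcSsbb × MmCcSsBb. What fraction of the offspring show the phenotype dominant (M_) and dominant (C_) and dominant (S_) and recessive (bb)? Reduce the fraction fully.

mmCcSsbb gametes: mCSb×4, mCsb×4, mcSb×4, mcsb×4
MmCcSsBb gametes: MCSB×1, MCSb×1, MCsB×1, MCsb×1, McSB×1, McSb×1, McsB×1, Mcsb×1, mCSB×1, mCSb×1, mCsB×1, mCsb×1, mcSB×1, mcSb×1, mcsB×1, mcsb×1
mmCcSsbb×MmCcSsBb grid (16·16=256): MmCCSSBb=4 MmCCSSbb=4 MmCCSsBb=8 MmCCSsbb=8 MmCCssBb=4 MmCCssbb=4 MmCcSSBb=8 MmCcSSbb=8 MmCcSsBb=16 MmCcSsbb=16 MmCcssBb=8 MmCcssbb=8 MmccSSBb=4 MmccSSbb=4 MmccSsBb=8 MmccSsbb=8 MmccssBb=4 Mmccssbb=4 mmCCSSBb=4 mmCCSSbb=4 mmCCSsBb=8 mmCCSsbb=8 mmCCssBb=4 mmCCssbb=4 mmCcSSBb=8 mmCcSSbb=8 mmCcSsBb=16 mmCcSsbb=16 mmCcssBb=8 mmCcssbb=8 mmccSSBb=4 mmccSSbb=4 mmccSsBb=8 mmccSsbb=8 mmccssBb=4 mmccssbb=4
M_ C_ S_ bb hits 36/256; gcd=4; 36÷4/256÷4 = 9/64

P(M_ C_ S_ bb) = 9/64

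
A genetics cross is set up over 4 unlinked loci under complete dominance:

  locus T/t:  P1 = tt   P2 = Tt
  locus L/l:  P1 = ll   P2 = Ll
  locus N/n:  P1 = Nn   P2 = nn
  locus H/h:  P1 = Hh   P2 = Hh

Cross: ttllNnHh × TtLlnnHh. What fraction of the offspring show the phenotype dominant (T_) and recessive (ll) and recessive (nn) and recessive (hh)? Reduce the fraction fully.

P(T_ ll nn hh) = 1/32

ttllNnHh gametes: tlNH×4, tlNh×4, tlnH×4, tlnh×4
TtLlnnHh gametes: TLnH×2, TLnh×2, TlnH×2, Tlnh×2, tLnH×2, tLnh×2, tlnH×2, tlnh×2
ttllNnHh×TtLlnnHh grid (16·16=256): TtLlNnHH=8 TtLlNnHh=16 TtLlNnhh=8 TtLlnnHH=8 TtLlnnHh=16 TtLlnnhh=8 TtllNnHH=8 TtllNnHh=16 TtllNnhh=8 TtllnnHH=8 TtllnnHh=16 Ttllnnhh=8 ttLlNnHH=8 ttLlNnHh=16 ttLlNnhh=8 ttLlnnHH=8 ttLlnnHh=16 ttLlnnhh=8 ttllNnHH=8 ttllNnHh=16 ttllNnhh=8 ttllnnHH=8 ttllnnHh=16 ttllnnhh=8
T_ ll nn hh hits 8/256; gcd=8; 8÷8/256÷8 = 1/32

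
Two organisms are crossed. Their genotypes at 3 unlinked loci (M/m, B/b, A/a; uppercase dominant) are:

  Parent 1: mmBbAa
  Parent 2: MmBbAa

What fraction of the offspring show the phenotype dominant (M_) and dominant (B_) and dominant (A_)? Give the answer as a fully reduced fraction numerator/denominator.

mmBbAa gametes: mBA×2, mBa×2, mbA×2, mba×2
MmBbAa gametes: MBA×1, MBa×1, MbA×1, Mba×1, mBA×1, mBa×1, mbA×1, mba×1
mmBbAa×MmBbAa grid (8·8=64): MmBBAA=2 MmBBAa=4 MmBBaa=2 MmBbAA=4 MmBbAa=8 MmBbaa=4 MmbbAA=2 MmbbAa=4 Mmbbaa=2 mmBBAA=2 mmBBAa=4 mmBBaa=2 mmBbAA=4 mmBbAa=8 mmBbaa=4 mmbbAA=2 mmbbAa=4 mmbbaa=2
M_ B_ A_ hits 18/64; gcd=2; 18÷2/64÷2 = 9/32

P(M_ B_ A_) = 9/32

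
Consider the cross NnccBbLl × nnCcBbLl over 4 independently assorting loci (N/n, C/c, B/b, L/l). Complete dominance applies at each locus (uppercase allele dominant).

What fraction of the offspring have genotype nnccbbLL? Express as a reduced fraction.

P(nnccbbLL) = 1/64

NnccBbLl gametes: NcBL×2, NcBl×2, NcbL×2, Ncbl×2, ncBL×2, ncBl×2, ncbL×2, ncbl×2
nnCcBbLl gametes: nCBL×2, nCBl×2, nCbL×2, nCbl×2, ncBL×2, ncBl×2, ncbL×2, ncbl×2
NnccBbLl×nnCcBbLl grid (16·16=256): NnCcBBLL=4 NnCcBBLl=8 NnCcBBll=4 NnCcBbLL=8 NnCcBbLl=16 NnCcBbll=8 NnCcbbLL=4 NnCcbbLl=8 NnCcbbll=4 NnccBBLL=4 NnccBBLl=8 NnccBBll=4 NnccBbLL=8 NnccBbLl=16 NnccBbll=8 NnccbbLL=4 NnccbbLl=8 Nnccbbll=4 nnCcBBLL=4 nnCcBBLl=8 nnCcBBll=4 nnCcBbLL=8 nnCcBbLl=16 nnCcBbll=8 nnCcbbLL=4 nnCcbbLl=8 nnCcbbll=4 nnccBBLL=4 nnccBBLl=8 nnccBBll=4 nnccBbLL=8 nnccBbLl=16 nnccBbll=8 nnccbbLL=4 nnccbbLl=8 nnccbbll=4
nnccbbLL hits 4/256; gcd=4; 4÷4/256÷4 = 1/64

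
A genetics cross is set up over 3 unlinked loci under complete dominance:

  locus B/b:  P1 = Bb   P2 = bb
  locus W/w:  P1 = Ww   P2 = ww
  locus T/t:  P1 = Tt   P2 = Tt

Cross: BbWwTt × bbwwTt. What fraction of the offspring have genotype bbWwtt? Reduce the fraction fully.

BbWwTt gametes: BWT×1, BWt×1, BwT×1, Bwt×1, bWT×1, bWt×1, bwT×1, bwt×1
bbwwTt gametes: bwT×4, bwt×4
BbWwTt×bbwwTt grid (8·8=64): BbWwTT=4 BbWwTt=8 BbWwtt=4 BbwwTT=4 BbwwTt=8 Bbwwtt=4 bbWwTT=4 bbWwTt=8 bbWwtt=4 bbwwTT=4 bbwwTt=8 bbwwtt=4
bbWwtt hits 4/64; gcd=4; 4÷4/64÷4 = 1/16

P(bbWwtt) = 1/16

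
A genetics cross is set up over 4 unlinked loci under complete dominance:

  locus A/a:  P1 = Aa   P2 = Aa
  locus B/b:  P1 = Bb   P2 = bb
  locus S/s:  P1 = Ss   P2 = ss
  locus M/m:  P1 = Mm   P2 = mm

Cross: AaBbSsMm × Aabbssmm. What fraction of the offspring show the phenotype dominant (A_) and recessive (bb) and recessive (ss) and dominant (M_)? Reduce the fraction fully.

AaBbSsMm gametes: ABSM×1, ABSm×1, ABsM×1, ABsm×1, AbSM×1, AbSm×1, AbsM×1, Absm×1, aBSM×1, aBSm×1, aBsM×1, aBsm×1, abSM×1, abSm×1, absM×1, absm×1
Aabbssmm gametes: Absm×8, absm×8
AaBbSsMm×Aabbssmm grid (16·16=256): AABbSsMm=8 AABbSsmm=8 AABbssMm=8 AABbssmm=8 AAbbSsMm=8 AAbbSsmm=8 AAbbssMm=8 AAbbssmm=8 AaBbSsMm=16 AaBbSsmm=16 AaBbssMm=16 AaBbssmm=16 AabbSsMm=16 AabbSsmm=16 AabbssMm=16 Aabbssmm=16 aaBbSsMm=8 aaBbSsmm=8 aaBbssMm=8 aaBbssmm=8 aabbSsMm=8 aabbSsmm=8 aabbssMm=8 aabbssmm=8
A_ bb ss M_ hits 24/256; gcd=8; 24÷8/256÷8 = 3/32

P(A_ bb ss M_) = 3/32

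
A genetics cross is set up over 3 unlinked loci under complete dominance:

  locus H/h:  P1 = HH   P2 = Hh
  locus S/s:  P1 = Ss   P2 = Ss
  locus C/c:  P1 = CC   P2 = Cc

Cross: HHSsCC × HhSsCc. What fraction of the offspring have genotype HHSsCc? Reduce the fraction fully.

P(HHSsCc) = 1/8

HHSsCC gametes: HSC×4, HsC×4
HhSsCc gametes: HSC×1, HSc×1, HsC×1, Hsc×1, hSC×1, hSc×1, hsC×1, hsc×1
HHSsCC×HhSsCc grid (8·8=64): HHSSCC=4 HHSSCc=4 HHSsCC=8 HHSsCc=8 HHssCC=4 HHssCc=4 HhSSCC=4 HhSSCc=4 HhSsCC=8 HhSsCc=8 HhssCC=4 HhssCc=4
HHSsCc hits 8/64; gcd=8; 8÷8/64÷8 = 1/8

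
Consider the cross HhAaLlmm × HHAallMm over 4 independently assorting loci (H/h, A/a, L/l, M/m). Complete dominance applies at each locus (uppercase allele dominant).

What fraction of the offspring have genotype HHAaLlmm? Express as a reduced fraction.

HhAaLlmm gametes: HALm×2, HAlm×2, HaLm×2, Halm×2, hALm×2, hAlm×2, haLm×2, halm×2
HHAallMm gametes: HAlM×4, HAlm×4, HalM×4, Halm×4
HhAaLlmm×HHAallMm grid (16·16=256): HHAALlMm=8 HHAALlmm=8 HHAAllMm=8 HHAAllmm=8 HHAaLlMm=16 HHAaLlmm=16 HHAallMm=16 HHAallmm=16 HHaaLlMm=8 HHaaLlmm=8 HHaallMm=8 HHaallmm=8 HhAALlMm=8 HhAALlmm=8 HhAAllMm=8 HhAAllmm=8 HhAaLlMm=16 HhAaLlmm=16 HhAallMm=16 HhAallmm=16 HhaaLlMm=8 HhaaLlmm=8 HhaallMm=8 Hhaallmm=8
HHAaLlmm hits 16/256; gcd=16; 16÷16/256÷16 = 1/16

P(HHAaLlmm) = 1/16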